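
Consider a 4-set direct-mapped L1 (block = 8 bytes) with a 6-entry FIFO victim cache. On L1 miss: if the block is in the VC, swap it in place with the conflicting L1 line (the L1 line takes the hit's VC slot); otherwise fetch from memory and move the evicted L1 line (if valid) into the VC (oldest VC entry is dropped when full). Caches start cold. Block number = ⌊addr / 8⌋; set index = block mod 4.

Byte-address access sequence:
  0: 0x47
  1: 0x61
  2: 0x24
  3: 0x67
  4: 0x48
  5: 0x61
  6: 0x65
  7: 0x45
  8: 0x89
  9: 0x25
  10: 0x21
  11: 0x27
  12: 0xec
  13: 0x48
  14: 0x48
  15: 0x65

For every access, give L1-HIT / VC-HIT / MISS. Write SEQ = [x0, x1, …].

  [0] addr=0x47 blk=8 s=0: MISS | VC []
  [1] addr=0x61 blk=12 s=0: MISS | VC [8]
  [2] addr=0x24 blk=4 s=0: MISS | VC [8, 12]
  [3] addr=0x67 blk=12 s=0: VC-HIT | VC [8, 4]
  [4] addr=0x48 blk=9 s=1: MISS | VC [8, 4]
  [5] addr=0x61 blk=12 s=0: L1-HIT | VC [8, 4]
  [6] addr=0x65 blk=12 s=0: L1-HIT | VC [8, 4]
  [7] addr=0x45 blk=8 s=0: VC-HIT | VC [12, 4]
  [8] addr=0x89 blk=17 s=1: MISS | VC [12, 4, 9]
  [9] addr=0x25 blk=4 s=0: VC-HIT | VC [12, 8, 9]
  [10] addr=0x21 blk=4 s=0: L1-HIT | VC [12, 8, 9]
  [11] addr=0x27 blk=4 s=0: L1-HIT | VC [12, 8, 9]
  [12] addr=0xec blk=29 s=1: MISS | VC [12, 8, 9, 17]
  [13] addr=0x48 blk=9 s=1: VC-HIT | VC [12, 8, 29, 17]
  [14] addr=0x48 blk=9 s=1: L1-HIT | VC [12, 8, 29, 17]
  [15] addr=0x65 blk=12 s=0: VC-HIT | VC [4, 8, 29, 17]

SEQ = [MISS, MISS, MISS, VC-HIT, MISS, L1-HIT, L1-HIT, VC-HIT, MISS, VC-HIT, L1-HIT, L1-HIT, MISS, VC-HIT, L1-HIT, VC-HIT]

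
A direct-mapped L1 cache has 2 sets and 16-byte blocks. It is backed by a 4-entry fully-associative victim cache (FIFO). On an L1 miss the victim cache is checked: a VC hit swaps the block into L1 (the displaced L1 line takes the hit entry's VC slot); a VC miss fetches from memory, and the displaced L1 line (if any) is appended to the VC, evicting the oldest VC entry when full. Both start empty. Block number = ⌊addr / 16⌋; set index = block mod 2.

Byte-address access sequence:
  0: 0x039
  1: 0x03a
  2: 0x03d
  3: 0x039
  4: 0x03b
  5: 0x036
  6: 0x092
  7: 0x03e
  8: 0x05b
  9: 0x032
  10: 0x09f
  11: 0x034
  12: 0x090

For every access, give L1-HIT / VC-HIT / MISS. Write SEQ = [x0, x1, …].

SEQ = [MISS, L1-HIT, L1-HIT, L1-HIT, L1-HIT, L1-HIT, MISS, VC-HIT, MISS, VC-HIT, VC-HIT, VC-HIT, VC-HIT]

0: 0x39 (blk 3, set 1) → MISS  vc=[]
1: 0x3a (blk 3, set 1) → L1-HIT  vc=[]
2: 0x3d (blk 3, set 1) → L1-HIT  vc=[]
3: 0x39 (blk 3, set 1) → L1-HIT  vc=[]
4: 0x3b (blk 3, set 1) → L1-HIT  vc=[]
5: 0x36 (blk 3, set 1) → L1-HIT  vc=[]
6: 0x92 (blk 9, set 1) → MISS  vc=[3]
7: 0x3e (blk 3, set 1) → VC-HIT  vc=[9]
8: 0x5b (blk 5, set 1) → MISS  vc=[9, 3]
9: 0x32 (blk 3, set 1) → VC-HIT  vc=[9, 5]
10: 0x9f (blk 9, set 1) → VC-HIT  vc=[3, 5]
11: 0x34 (blk 3, set 1) → VC-HIT  vc=[9, 5]
12: 0x90 (blk 9, set 1) → VC-HIT  vc=[3, 5]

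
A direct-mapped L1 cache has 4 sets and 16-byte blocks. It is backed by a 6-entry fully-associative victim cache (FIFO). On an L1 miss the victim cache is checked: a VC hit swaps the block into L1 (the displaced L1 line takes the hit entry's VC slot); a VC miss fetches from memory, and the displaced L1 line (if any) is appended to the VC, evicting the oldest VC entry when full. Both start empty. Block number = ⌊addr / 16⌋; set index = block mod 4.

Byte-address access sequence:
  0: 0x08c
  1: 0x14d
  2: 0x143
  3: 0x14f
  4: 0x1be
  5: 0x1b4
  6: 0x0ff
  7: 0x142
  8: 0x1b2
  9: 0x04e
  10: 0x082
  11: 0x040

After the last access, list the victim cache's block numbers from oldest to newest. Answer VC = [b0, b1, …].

VC = [8, 15, 20]

#0 0x8c→b8/s0 MISS; vc=[]
#1 0x14d→b20/s0 MISS; vc=[8]
#2 0x143→b20/s0 L1-HIT; vc=[8]
#3 0x14f→b20/s0 L1-HIT; vc=[8]
#4 0x1be→b27/s3 MISS; vc=[8]
#5 0x1b4→b27/s3 L1-HIT; vc=[8]
#6 0xff→b15/s3 MISS; vc=[8,27]
#7 0x142→b20/s0 L1-HIT; vc=[8,27]
#8 0x1b2→b27/s3 VC-HIT; vc=[8,15]
#9 0x4e→b4/s0 MISS; vc=[8,15,20]
#10 0x82→b8/s0 VC-HIT; vc=[4,15,20]
#11 0x40→b4/s0 VC-HIT; vc=[8,15,20]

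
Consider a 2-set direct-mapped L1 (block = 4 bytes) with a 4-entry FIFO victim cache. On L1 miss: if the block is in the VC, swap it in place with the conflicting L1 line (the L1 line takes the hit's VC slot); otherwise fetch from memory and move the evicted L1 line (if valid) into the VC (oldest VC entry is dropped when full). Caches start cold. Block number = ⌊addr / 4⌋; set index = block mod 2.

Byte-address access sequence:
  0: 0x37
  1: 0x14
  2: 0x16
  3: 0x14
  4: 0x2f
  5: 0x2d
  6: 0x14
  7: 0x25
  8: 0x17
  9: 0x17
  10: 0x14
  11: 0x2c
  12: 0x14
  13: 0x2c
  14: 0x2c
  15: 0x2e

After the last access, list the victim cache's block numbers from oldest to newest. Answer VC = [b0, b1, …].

  [0] addr=0x37 blk=13 s=1: MISS | VC []
  [1] addr=0x14 blk=5 s=1: MISS | VC [13]
  [2] addr=0x16 blk=5 s=1: L1-HIT | VC [13]
  [3] addr=0x14 blk=5 s=1: L1-HIT | VC [13]
  [4] addr=0x2f blk=11 s=1: MISS | VC [13, 5]
  [5] addr=0x2d blk=11 s=1: L1-HIT | VC [13, 5]
  [6] addr=0x14 blk=5 s=1: VC-HIT | VC [13, 11]
  [7] addr=0x25 blk=9 s=1: MISS | VC [13, 11, 5]
  [8] addr=0x17 blk=5 s=1: VC-HIT | VC [13, 11, 9]
  [9] addr=0x17 blk=5 s=1: L1-HIT | VC [13, 11, 9]
  [10] addr=0x14 blk=5 s=1: L1-HIT | VC [13, 11, 9]
  [11] addr=0x2c blk=11 s=1: VC-HIT | VC [13, 5, 9]
  [12] addr=0x14 blk=5 s=1: VC-HIT | VC [13, 11, 9]
  [13] addr=0x2c blk=11 s=1: VC-HIT | VC [13, 5, 9]
  [14] addr=0x2c blk=11 s=1: L1-HIT | VC [13, 5, 9]
  [15] addr=0x2e blk=11 s=1: L1-HIT | VC [13, 5, 9]

VC = [13, 5, 9]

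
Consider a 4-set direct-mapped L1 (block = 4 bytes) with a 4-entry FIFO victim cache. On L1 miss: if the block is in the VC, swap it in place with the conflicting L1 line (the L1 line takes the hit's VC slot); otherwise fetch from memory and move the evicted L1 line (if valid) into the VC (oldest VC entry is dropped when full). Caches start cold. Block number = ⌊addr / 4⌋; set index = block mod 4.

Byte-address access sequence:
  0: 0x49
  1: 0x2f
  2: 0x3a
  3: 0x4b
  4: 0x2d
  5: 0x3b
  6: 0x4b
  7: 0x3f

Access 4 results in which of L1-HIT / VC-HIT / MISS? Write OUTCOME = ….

OUTCOME = L1-HIT

  [0] addr=0x49 blk=18 s=2: MISS | VC []
  [1] addr=0x2f blk=11 s=3: MISS | VC []
  [2] addr=0x3a blk=14 s=2: MISS | VC [18]
  [3] addr=0x4b blk=18 s=2: VC-HIT | VC [14]
  [4] addr=0x2d blk=11 s=3: L1-HIT | VC [14]
  [5] addr=0x3b blk=14 s=2: VC-HIT | VC [18]
  [6] addr=0x4b blk=18 s=2: VC-HIT | VC [14]
  [7] addr=0x3f blk=15 s=3: MISS | VC [14, 11]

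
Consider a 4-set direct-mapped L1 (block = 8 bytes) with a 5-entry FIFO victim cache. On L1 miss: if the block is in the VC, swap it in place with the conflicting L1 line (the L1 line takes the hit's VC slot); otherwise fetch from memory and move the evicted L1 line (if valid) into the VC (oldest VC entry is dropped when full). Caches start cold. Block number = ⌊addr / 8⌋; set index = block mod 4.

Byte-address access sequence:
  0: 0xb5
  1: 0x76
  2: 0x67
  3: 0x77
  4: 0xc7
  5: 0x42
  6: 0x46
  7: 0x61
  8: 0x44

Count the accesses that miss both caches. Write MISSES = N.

  [0] addr=0xb5 blk=22 s=2: MISS | VC []
  [1] addr=0x76 blk=14 s=2: MISS | VC [22]
  [2] addr=0x67 blk=12 s=0: MISS | VC [22]
  [3] addr=0x77 blk=14 s=2: L1-HIT | VC [22]
  [4] addr=0xc7 blk=24 s=0: MISS | VC [22, 12]
  [5] addr=0x42 blk=8 s=0: MISS | VC [22, 12, 24]
  [6] addr=0x46 blk=8 s=0: L1-HIT | VC [22, 12, 24]
  [7] addr=0x61 blk=12 s=0: VC-HIT | VC [22, 8, 24]
  [8] addr=0x44 blk=8 s=0: VC-HIT | VC [22, 12, 24]

MISSES = 5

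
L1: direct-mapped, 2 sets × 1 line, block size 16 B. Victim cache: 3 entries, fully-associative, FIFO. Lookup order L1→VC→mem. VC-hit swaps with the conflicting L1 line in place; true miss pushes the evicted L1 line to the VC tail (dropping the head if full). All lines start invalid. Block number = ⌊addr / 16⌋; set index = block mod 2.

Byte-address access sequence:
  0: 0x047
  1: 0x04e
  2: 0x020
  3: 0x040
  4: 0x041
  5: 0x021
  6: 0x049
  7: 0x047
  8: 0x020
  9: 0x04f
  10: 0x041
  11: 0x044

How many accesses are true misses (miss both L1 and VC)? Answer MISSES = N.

MISSES = 2

#0 0x47→b4/s0 MISS; vc=[]
#1 0x4e→b4/s0 L1-HIT; vc=[]
#2 0x20→b2/s0 MISS; vc=[4]
#3 0x40→b4/s0 VC-HIT; vc=[2]
#4 0x41→b4/s0 L1-HIT; vc=[2]
#5 0x21→b2/s0 VC-HIT; vc=[4]
#6 0x49→b4/s0 VC-HIT; vc=[2]
#7 0x47→b4/s0 L1-HIT; vc=[2]
#8 0x20→b2/s0 VC-HIT; vc=[4]
#9 0x4f→b4/s0 VC-HIT; vc=[2]
#10 0x41→b4/s0 L1-HIT; vc=[2]
#11 0x44→b4/s0 L1-HIT; vc=[2]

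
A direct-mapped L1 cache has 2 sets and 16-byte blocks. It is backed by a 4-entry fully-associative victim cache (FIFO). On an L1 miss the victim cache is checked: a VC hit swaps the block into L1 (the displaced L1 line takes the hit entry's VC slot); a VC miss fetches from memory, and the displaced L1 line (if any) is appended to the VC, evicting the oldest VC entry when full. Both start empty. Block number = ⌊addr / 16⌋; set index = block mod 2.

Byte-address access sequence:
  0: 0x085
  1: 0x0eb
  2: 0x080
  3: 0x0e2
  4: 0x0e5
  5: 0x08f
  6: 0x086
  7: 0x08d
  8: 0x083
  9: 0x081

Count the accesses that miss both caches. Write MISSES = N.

MISSES = 2

0: 0x85 (blk 8, set 0) → MISS  vc=[]
1: 0xeb (blk 14, set 0) → MISS  vc=[8]
2: 0x80 (blk 8, set 0) → VC-HIT  vc=[14]
3: 0xe2 (blk 14, set 0) → VC-HIT  vc=[8]
4: 0xe5 (blk 14, set 0) → L1-HIT  vc=[8]
5: 0x8f (blk 8, set 0) → VC-HIT  vc=[14]
6: 0x86 (blk 8, set 0) → L1-HIT  vc=[14]
7: 0x8d (blk 8, set 0) → L1-HIT  vc=[14]
8: 0x83 (blk 8, set 0) → L1-HIT  vc=[14]
9: 0x81 (blk 8, set 0) → L1-HIT  vc=[14]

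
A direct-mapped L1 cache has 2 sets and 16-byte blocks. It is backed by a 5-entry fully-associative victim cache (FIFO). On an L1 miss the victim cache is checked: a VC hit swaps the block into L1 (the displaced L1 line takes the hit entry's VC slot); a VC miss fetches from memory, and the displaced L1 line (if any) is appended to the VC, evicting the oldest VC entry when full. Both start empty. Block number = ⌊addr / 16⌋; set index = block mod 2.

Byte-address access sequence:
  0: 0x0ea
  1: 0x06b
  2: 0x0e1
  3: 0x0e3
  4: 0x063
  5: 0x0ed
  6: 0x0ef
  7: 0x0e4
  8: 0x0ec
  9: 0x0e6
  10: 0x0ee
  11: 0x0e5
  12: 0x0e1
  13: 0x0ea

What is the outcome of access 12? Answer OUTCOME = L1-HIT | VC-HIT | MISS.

  [0] addr=0xea blk=14 s=0: MISS | VC []
  [1] addr=0x6b blk=6 s=0: MISS | VC [14]
  [2] addr=0xe1 blk=14 s=0: VC-HIT | VC [6]
  [3] addr=0xe3 blk=14 s=0: L1-HIT | VC [6]
  [4] addr=0x63 blk=6 s=0: VC-HIT | VC [14]
  [5] addr=0xed blk=14 s=0: VC-HIT | VC [6]
  [6] addr=0xef blk=14 s=0: L1-HIT | VC [6]
  [7] addr=0xe4 blk=14 s=0: L1-HIT | VC [6]
  [8] addr=0xec blk=14 s=0: L1-HIT | VC [6]
  [9] addr=0xe6 blk=14 s=0: L1-HIT | VC [6]
  [10] addr=0xee blk=14 s=0: L1-HIT | VC [6]
  [11] addr=0xe5 blk=14 s=0: L1-HIT | VC [6]
  [12] addr=0xe1 blk=14 s=0: L1-HIT | VC [6]
  [13] addr=0xea blk=14 s=0: L1-HIT | VC [6]

OUTCOME = L1-HIT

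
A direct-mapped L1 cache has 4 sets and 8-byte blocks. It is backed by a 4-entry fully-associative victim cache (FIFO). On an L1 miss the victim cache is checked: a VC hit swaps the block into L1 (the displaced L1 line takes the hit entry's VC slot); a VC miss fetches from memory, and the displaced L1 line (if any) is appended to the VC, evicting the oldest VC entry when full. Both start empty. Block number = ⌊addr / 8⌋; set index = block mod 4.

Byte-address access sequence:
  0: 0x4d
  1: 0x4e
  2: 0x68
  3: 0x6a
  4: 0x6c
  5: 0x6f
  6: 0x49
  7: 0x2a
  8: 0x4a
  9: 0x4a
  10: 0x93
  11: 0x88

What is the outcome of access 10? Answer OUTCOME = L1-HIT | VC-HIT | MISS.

#0 0x4d→b9/s1 MISS; vc=[]
#1 0x4e→b9/s1 L1-HIT; vc=[]
#2 0x68→b13/s1 MISS; vc=[9]
#3 0x6a→b13/s1 L1-HIT; vc=[9]
#4 0x6c→b13/s1 L1-HIT; vc=[9]
#5 0x6f→b13/s1 L1-HIT; vc=[9]
#6 0x49→b9/s1 VC-HIT; vc=[13]
#7 0x2a→b5/s1 MISS; vc=[13,9]
#8 0x4a→b9/s1 VC-HIT; vc=[13,5]
#9 0x4a→b9/s1 L1-HIT; vc=[13,5]
#10 0x93→b18/s2 MISS; vc=[13,5]
#11 0x88→b17/s1 MISS; vc=[13,5,9]

OUTCOME = MISS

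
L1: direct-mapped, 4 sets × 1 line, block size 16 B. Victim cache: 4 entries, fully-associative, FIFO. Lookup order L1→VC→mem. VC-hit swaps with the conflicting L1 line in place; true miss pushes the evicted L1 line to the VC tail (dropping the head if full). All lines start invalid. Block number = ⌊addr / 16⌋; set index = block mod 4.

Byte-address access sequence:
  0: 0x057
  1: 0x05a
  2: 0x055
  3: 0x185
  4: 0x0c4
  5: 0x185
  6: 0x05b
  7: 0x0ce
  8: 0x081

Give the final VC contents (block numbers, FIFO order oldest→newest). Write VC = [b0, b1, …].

VC = [24, 12]

0: 0x57 (blk 5, set 1) → MISS  vc=[]
1: 0x5a (blk 5, set 1) → L1-HIT  vc=[]
2: 0x55 (blk 5, set 1) → L1-HIT  vc=[]
3: 0x185 (blk 24, set 0) → MISS  vc=[]
4: 0xc4 (blk 12, set 0) → MISS  vc=[24]
5: 0x185 (blk 24, set 0) → VC-HIT  vc=[12]
6: 0x5b (blk 5, set 1) → L1-HIT  vc=[12]
7: 0xce (blk 12, set 0) → VC-HIT  vc=[24]
8: 0x81 (blk 8, set 0) → MISS  vc=[24, 12]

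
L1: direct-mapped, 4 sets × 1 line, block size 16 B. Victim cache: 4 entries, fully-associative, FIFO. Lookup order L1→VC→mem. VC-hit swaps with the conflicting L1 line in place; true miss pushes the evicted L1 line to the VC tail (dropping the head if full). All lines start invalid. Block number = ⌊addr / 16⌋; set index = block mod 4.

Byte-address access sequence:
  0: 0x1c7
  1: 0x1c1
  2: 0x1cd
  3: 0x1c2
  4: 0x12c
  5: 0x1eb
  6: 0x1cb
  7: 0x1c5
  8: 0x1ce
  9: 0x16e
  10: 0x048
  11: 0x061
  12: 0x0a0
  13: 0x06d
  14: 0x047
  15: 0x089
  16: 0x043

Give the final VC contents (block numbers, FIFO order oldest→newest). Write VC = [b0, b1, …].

0: 0x1c7 (blk 28, set 0) → MISS  vc=[]
1: 0x1c1 (blk 28, set 0) → L1-HIT  vc=[]
2: 0x1cd (blk 28, set 0) → L1-HIT  vc=[]
3: 0x1c2 (blk 28, set 0) → L1-HIT  vc=[]
4: 0x12c (blk 18, set 2) → MISS  vc=[]
5: 0x1eb (blk 30, set 2) → MISS  vc=[18]
6: 0x1cb (blk 28, set 0) → L1-HIT  vc=[18]
7: 0x1c5 (blk 28, set 0) → L1-HIT  vc=[18]
8: 0x1ce (blk 28, set 0) → L1-HIT  vc=[18]
9: 0x16e (blk 22, set 2) → MISS  vc=[18, 30]
10: 0x48 (blk 4, set 0) → MISS  vc=[18, 30, 28]
11: 0x61 (blk 6, set 2) → MISS  vc=[18, 30, 28, 22]
12: 0xa0 (blk 10, set 2) → MISS  vc=[30, 28, 22, 6]
13: 0x6d (blk 6, set 2) → VC-HIT  vc=[30, 28, 22, 10]
14: 0x47 (blk 4, set 0) → L1-HIT  vc=[30, 28, 22, 10]
15: 0x89 (blk 8, set 0) → MISS  vc=[28, 22, 10, 4]
16: 0x43 (blk 4, set 0) → VC-HIT  vc=[28, 22, 10, 8]

VC = [28, 22, 10, 8]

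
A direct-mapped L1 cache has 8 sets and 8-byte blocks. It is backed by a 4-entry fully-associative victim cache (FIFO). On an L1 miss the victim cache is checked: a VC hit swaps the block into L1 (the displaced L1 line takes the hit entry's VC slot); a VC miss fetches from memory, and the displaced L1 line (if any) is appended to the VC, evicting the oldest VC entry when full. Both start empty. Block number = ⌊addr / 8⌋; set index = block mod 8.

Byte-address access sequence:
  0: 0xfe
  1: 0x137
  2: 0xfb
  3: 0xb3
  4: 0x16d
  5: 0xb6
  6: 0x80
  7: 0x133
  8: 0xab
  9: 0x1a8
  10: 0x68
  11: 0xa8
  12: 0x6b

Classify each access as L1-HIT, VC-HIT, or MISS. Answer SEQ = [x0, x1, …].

0: 0xfe (blk 31, set 7) → MISS  vc=[]
1: 0x137 (blk 38, set 6) → MISS  vc=[]
2: 0xfb (blk 31, set 7) → L1-HIT  vc=[]
3: 0xb3 (blk 22, set 6) → MISS  vc=[38]
4: 0x16d (blk 45, set 5) → MISS  vc=[38]
5: 0xb6 (blk 22, set 6) → L1-HIT  vc=[38]
6: 0x80 (blk 16, set 0) → MISS  vc=[38]
7: 0x133 (blk 38, set 6) → VC-HIT  vc=[22]
8: 0xab (blk 21, set 5) → MISS  vc=[22, 45]
9: 0x1a8 (blk 53, set 5) → MISS  vc=[22, 45, 21]
10: 0x68 (blk 13, set 5) → MISS  vc=[22, 45, 21, 53]
11: 0xa8 (blk 21, set 5) → VC-HIT  vc=[22, 45, 13, 53]
12: 0x6b (blk 13, set 5) → VC-HIT  vc=[22, 45, 21, 53]

SEQ = [MISS, MISS, L1-HIT, MISS, MISS, L1-HIT, MISS, VC-HIT, MISS, MISS, MISS, VC-HIT, VC-HIT]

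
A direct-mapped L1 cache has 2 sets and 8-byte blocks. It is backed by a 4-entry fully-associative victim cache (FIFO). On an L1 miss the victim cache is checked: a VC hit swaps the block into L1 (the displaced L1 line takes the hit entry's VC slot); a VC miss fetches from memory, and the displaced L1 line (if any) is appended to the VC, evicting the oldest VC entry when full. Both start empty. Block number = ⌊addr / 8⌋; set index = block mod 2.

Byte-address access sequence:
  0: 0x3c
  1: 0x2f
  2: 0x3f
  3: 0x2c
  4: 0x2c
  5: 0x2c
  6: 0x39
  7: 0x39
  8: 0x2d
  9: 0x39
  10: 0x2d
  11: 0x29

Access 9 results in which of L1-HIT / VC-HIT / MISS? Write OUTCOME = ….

  [0] addr=0x3c blk=7 s=1: MISS | VC []
  [1] addr=0x2f blk=5 s=1: MISS | VC [7]
  [2] addr=0x3f blk=7 s=1: VC-HIT | VC [5]
  [3] addr=0x2c blk=5 s=1: VC-HIT | VC [7]
  [4] addr=0x2c blk=5 s=1: L1-HIT | VC [7]
  [5] addr=0x2c blk=5 s=1: L1-HIT | VC [7]
  [6] addr=0x39 blk=7 s=1: VC-HIT | VC [5]
  [7] addr=0x39 blk=7 s=1: L1-HIT | VC [5]
  [8] addr=0x2d blk=5 s=1: VC-HIT | VC [7]
  [9] addr=0x39 blk=7 s=1: VC-HIT | VC [5]
  [10] addr=0x2d blk=5 s=1: VC-HIT | VC [7]
  [11] addr=0x29 blk=5 s=1: L1-HIT | VC [7]

OUTCOME = VC-HIT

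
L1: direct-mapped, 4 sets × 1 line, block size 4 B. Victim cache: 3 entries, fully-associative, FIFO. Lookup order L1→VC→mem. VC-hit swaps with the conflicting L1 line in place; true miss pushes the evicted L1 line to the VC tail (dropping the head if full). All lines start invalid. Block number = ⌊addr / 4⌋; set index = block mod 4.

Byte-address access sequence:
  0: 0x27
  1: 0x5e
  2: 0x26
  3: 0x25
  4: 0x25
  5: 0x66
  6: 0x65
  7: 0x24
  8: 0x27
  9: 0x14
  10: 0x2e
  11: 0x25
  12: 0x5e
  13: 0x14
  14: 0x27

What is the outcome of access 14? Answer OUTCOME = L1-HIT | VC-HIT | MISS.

#0 0x27→b9/s1 MISS; vc=[]
#1 0x5e→b23/s3 MISS; vc=[]
#2 0x26→b9/s1 L1-HIT; vc=[]
#3 0x25→b9/s1 L1-HIT; vc=[]
#4 0x25→b9/s1 L1-HIT; vc=[]
#5 0x66→b25/s1 MISS; vc=[9]
#6 0x65→b25/s1 L1-HIT; vc=[9]
#7 0x24→b9/s1 VC-HIT; vc=[25]
#8 0x27→b9/s1 L1-HIT; vc=[25]
#9 0x14→b5/s1 MISS; vc=[25,9]
#10 0x2e→b11/s3 MISS; vc=[25,9,23]
#11 0x25→b9/s1 VC-HIT; vc=[25,5,23]
#12 0x5e→b23/s3 VC-HIT; vc=[25,5,11]
#13 0x14→b5/s1 VC-HIT; vc=[25,9,11]
#14 0x27→b9/s1 VC-HIT; vc=[25,5,11]

OUTCOME = VC-HIT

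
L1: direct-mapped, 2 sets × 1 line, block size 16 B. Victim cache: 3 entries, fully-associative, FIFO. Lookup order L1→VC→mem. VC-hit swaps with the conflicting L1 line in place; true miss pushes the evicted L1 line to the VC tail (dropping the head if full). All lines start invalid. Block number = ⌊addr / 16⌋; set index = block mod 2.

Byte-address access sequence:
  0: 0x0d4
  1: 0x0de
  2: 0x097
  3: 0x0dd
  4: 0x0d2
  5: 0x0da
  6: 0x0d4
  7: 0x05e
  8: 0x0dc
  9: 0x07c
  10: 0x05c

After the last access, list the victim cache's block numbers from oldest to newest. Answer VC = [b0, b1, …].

VC = [9, 7, 13]

0: 0xd4 (blk 13, set 1) → MISS  vc=[]
1: 0xde (blk 13, set 1) → L1-HIT  vc=[]
2: 0x97 (blk 9, set 1) → MISS  vc=[13]
3: 0xdd (blk 13, set 1) → VC-HIT  vc=[9]
4: 0xd2 (blk 13, set 1) → L1-HIT  vc=[9]
5: 0xda (blk 13, set 1) → L1-HIT  vc=[9]
6: 0xd4 (blk 13, set 1) → L1-HIT  vc=[9]
7: 0x5e (blk 5, set 1) → MISS  vc=[9, 13]
8: 0xdc (blk 13, set 1) → VC-HIT  vc=[9, 5]
9: 0x7c (blk 7, set 1) → MISS  vc=[9, 5, 13]
10: 0x5c (blk 5, set 1) → VC-HIT  vc=[9, 7, 13]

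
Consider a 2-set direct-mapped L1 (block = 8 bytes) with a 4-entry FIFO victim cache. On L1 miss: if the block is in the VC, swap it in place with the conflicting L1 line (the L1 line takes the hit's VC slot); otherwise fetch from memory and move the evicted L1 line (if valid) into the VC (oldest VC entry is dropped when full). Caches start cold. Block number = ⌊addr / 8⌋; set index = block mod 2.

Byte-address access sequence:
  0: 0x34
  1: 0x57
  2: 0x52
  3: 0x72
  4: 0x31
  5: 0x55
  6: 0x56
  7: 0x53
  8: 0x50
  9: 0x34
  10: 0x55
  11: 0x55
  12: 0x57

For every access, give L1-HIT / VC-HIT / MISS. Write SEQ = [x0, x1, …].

  [0] addr=0x34 blk=6 s=0: MISS | VC []
  [1] addr=0x57 blk=10 s=0: MISS | VC [6]
  [2] addr=0x52 blk=10 s=0: L1-HIT | VC [6]
  [3] addr=0x72 blk=14 s=0: MISS | VC [6, 10]
  [4] addr=0x31 blk=6 s=0: VC-HIT | VC [14, 10]
  [5] addr=0x55 blk=10 s=0: VC-HIT | VC [14, 6]
  [6] addr=0x56 blk=10 s=0: L1-HIT | VC [14, 6]
  [7] addr=0x53 blk=10 s=0: L1-HIT | VC [14, 6]
  [8] addr=0x50 blk=10 s=0: L1-HIT | VC [14, 6]
  [9] addr=0x34 blk=6 s=0: VC-HIT | VC [14, 10]
  [10] addr=0x55 blk=10 s=0: VC-HIT | VC [14, 6]
  [11] addr=0x55 blk=10 s=0: L1-HIT | VC [14, 6]
  [12] addr=0x57 blk=10 s=0: L1-HIT | VC [14, 6]

SEQ = [MISS, MISS, L1-HIT, MISS, VC-HIT, VC-HIT, L1-HIT, L1-HIT, L1-HIT, VC-HIT, VC-HIT, L1-HIT, L1-HIT]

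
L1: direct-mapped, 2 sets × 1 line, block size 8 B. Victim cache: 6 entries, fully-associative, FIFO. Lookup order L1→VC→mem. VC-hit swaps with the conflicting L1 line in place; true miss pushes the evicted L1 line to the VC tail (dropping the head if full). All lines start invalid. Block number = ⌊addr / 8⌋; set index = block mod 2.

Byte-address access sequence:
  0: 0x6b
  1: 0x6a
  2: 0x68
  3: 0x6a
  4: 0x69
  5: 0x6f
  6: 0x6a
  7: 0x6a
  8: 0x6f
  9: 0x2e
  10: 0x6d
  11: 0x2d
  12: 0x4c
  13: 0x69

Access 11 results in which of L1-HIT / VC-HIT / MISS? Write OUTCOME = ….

#0 0x6b→b13/s1 MISS; vc=[]
#1 0x6a→b13/s1 L1-HIT; vc=[]
#2 0x68→b13/s1 L1-HIT; vc=[]
#3 0x6a→b13/s1 L1-HIT; vc=[]
#4 0x69→b13/s1 L1-HIT; vc=[]
#5 0x6f→b13/s1 L1-HIT; vc=[]
#6 0x6a→b13/s1 L1-HIT; vc=[]
#7 0x6a→b13/s1 L1-HIT; vc=[]
#8 0x6f→b13/s1 L1-HIT; vc=[]
#9 0x2e→b5/s1 MISS; vc=[13]
#10 0x6d→b13/s1 VC-HIT; vc=[5]
#11 0x2d→b5/s1 VC-HIT; vc=[13]
#12 0x4c→b9/s1 MISS; vc=[13,5]
#13 0x69→b13/s1 VC-HIT; vc=[9,5]

OUTCOME = VC-HIT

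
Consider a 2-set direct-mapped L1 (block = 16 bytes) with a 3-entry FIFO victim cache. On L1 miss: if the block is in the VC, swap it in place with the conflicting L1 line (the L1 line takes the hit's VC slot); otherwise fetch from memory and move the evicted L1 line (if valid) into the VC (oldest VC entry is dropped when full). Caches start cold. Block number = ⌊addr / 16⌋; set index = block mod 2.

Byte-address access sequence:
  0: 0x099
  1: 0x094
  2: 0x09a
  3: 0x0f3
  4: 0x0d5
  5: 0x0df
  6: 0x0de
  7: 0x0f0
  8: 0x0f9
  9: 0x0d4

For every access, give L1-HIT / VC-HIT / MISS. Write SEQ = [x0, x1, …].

SEQ = [MISS, L1-HIT, L1-HIT, MISS, MISS, L1-HIT, L1-HIT, VC-HIT, L1-HIT, VC-HIT]

0: 0x99 (blk 9, set 1) → MISS  vc=[]
1: 0x94 (blk 9, set 1) → L1-HIT  vc=[]
2: 0x9a (blk 9, set 1) → L1-HIT  vc=[]
3: 0xf3 (blk 15, set 1) → MISS  vc=[9]
4: 0xd5 (blk 13, set 1) → MISS  vc=[9, 15]
5: 0xdf (blk 13, set 1) → L1-HIT  vc=[9, 15]
6: 0xde (blk 13, set 1) → L1-HIT  vc=[9, 15]
7: 0xf0 (blk 15, set 1) → VC-HIT  vc=[9, 13]
8: 0xf9 (blk 15, set 1) → L1-HIT  vc=[9, 13]
9: 0xd4 (blk 13, set 1) → VC-HIT  vc=[9, 15]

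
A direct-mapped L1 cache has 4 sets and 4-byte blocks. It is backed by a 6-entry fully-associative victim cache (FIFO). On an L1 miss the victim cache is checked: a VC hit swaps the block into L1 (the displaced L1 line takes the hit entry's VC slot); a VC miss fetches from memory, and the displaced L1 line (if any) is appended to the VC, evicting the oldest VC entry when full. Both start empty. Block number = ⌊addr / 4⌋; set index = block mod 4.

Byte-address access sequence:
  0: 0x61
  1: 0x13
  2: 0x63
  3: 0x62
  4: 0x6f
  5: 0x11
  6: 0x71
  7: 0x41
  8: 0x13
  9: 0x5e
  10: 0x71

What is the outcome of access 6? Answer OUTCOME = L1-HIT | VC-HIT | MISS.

0: 0x61 (blk 24, set 0) → MISS  vc=[]
1: 0x13 (blk 4, set 0) → MISS  vc=[24]
2: 0x63 (blk 24, set 0) → VC-HIT  vc=[4]
3: 0x62 (blk 24, set 0) → L1-HIT  vc=[4]
4: 0x6f (blk 27, set 3) → MISS  vc=[4]
5: 0x11 (blk 4, set 0) → VC-HIT  vc=[24]
6: 0x71 (blk 28, set 0) → MISS  vc=[24, 4]
7: 0x41 (blk 16, set 0) → MISS  vc=[24, 4, 28]
8: 0x13 (blk 4, set 0) → VC-HIT  vc=[24, 16, 28]
9: 0x5e (blk 23, set 3) → MISS  vc=[24, 16, 28, 27]
10: 0x71 (blk 28, set 0) → VC-HIT  vc=[24, 16, 4, 27]

OUTCOME = MISS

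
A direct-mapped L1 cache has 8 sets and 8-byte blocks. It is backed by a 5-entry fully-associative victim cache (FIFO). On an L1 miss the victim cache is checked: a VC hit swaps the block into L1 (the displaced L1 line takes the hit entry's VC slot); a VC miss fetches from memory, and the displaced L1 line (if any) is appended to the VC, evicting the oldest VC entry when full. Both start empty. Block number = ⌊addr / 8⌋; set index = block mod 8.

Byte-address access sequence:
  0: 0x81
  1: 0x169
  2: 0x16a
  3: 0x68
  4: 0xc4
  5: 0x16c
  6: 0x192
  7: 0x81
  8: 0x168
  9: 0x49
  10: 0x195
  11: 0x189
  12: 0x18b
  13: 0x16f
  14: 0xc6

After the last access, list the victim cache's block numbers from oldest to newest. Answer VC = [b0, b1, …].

0: 0x81 (blk 16, set 0) → MISS  vc=[]
1: 0x169 (blk 45, set 5) → MISS  vc=[]
2: 0x16a (blk 45, set 5) → L1-HIT  vc=[]
3: 0x68 (blk 13, set 5) → MISS  vc=[45]
4: 0xc4 (blk 24, set 0) → MISS  vc=[45, 16]
5: 0x16c (blk 45, set 5) → VC-HIT  vc=[13, 16]
6: 0x192 (blk 50, set 2) → MISS  vc=[13, 16]
7: 0x81 (blk 16, set 0) → VC-HIT  vc=[13, 24]
8: 0x168 (blk 45, set 5) → L1-HIT  vc=[13, 24]
9: 0x49 (blk 9, set 1) → MISS  vc=[13, 24]
10: 0x195 (blk 50, set 2) → L1-HIT  vc=[13, 24]
11: 0x189 (blk 49, set 1) → MISS  vc=[13, 24, 9]
12: 0x18b (blk 49, set 1) → L1-HIT  vc=[13, 24, 9]
13: 0x16f (blk 45, set 5) → L1-HIT  vc=[13, 24, 9]
14: 0xc6 (blk 24, set 0) → VC-HIT  vc=[13, 16, 9]

VC = [13, 16, 9]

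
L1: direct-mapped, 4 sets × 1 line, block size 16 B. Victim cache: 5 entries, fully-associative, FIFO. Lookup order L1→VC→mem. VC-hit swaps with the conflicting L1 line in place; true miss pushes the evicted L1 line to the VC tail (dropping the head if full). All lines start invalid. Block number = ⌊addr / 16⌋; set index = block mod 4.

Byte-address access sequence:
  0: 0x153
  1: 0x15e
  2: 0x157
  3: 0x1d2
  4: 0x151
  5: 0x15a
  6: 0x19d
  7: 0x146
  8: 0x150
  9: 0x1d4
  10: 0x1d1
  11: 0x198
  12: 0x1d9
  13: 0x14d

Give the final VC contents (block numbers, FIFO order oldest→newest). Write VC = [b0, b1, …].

VC = [21, 25]

#0 0x153→b21/s1 MISS; vc=[]
#1 0x15e→b21/s1 L1-HIT; vc=[]
#2 0x157→b21/s1 L1-HIT; vc=[]
#3 0x1d2→b29/s1 MISS; vc=[21]
#4 0x151→b21/s1 VC-HIT; vc=[29]
#5 0x15a→b21/s1 L1-HIT; vc=[29]
#6 0x19d→b25/s1 MISS; vc=[29,21]
#7 0x146→b20/s0 MISS; vc=[29,21]
#8 0x150→b21/s1 VC-HIT; vc=[29,25]
#9 0x1d4→b29/s1 VC-HIT; vc=[21,25]
#10 0x1d1→b29/s1 L1-HIT; vc=[21,25]
#11 0x198→b25/s1 VC-HIT; vc=[21,29]
#12 0x1d9→b29/s1 VC-HIT; vc=[21,25]
#13 0x14d→b20/s0 L1-HIT; vc=[21,25]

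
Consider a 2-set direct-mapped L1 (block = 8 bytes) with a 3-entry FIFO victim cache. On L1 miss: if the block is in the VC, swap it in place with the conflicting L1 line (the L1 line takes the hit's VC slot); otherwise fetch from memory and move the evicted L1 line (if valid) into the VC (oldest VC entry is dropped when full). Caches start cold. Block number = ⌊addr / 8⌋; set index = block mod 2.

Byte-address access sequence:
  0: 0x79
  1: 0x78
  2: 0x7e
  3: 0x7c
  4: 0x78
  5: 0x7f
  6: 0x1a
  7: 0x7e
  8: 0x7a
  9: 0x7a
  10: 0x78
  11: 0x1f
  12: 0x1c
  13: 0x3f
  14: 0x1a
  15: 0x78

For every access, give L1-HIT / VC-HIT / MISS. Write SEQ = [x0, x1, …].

SEQ = [MISS, L1-HIT, L1-HIT, L1-HIT, L1-HIT, L1-HIT, MISS, VC-HIT, L1-HIT, L1-HIT, L1-HIT, VC-HIT, L1-HIT, MISS, VC-HIT, VC-HIT]

0: 0x79 (blk 15, set 1) → MISS  vc=[]
1: 0x78 (blk 15, set 1) → L1-HIT  vc=[]
2: 0x7e (blk 15, set 1) → L1-HIT  vc=[]
3: 0x7c (blk 15, set 1) → L1-HIT  vc=[]
4: 0x78 (blk 15, set 1) → L1-HIT  vc=[]
5: 0x7f (blk 15, set 1) → L1-HIT  vc=[]
6: 0x1a (blk 3, set 1) → MISS  vc=[15]
7: 0x7e (blk 15, set 1) → VC-HIT  vc=[3]
8: 0x7a (blk 15, set 1) → L1-HIT  vc=[3]
9: 0x7a (blk 15, set 1) → L1-HIT  vc=[3]
10: 0x78 (blk 15, set 1) → L1-HIT  vc=[3]
11: 0x1f (blk 3, set 1) → VC-HIT  vc=[15]
12: 0x1c (blk 3, set 1) → L1-HIT  vc=[15]
13: 0x3f (blk 7, set 1) → MISS  vc=[15, 3]
14: 0x1a (blk 3, set 1) → VC-HIT  vc=[15, 7]
15: 0x78 (blk 15, set 1) → VC-HIT  vc=[3, 7]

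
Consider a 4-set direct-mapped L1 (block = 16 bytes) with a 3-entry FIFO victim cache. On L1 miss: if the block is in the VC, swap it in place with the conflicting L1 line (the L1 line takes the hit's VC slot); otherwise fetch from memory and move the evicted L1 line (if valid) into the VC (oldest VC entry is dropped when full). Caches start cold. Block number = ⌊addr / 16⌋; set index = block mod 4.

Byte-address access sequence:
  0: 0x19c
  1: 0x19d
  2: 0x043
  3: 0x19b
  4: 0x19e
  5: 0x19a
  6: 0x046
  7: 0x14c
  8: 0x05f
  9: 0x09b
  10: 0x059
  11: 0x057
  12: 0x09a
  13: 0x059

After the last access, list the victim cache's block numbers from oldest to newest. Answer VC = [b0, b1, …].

VC = [4, 25, 9]

  [0] addr=0x19c blk=25 s=1: MISS | VC []
  [1] addr=0x19d blk=25 s=1: L1-HIT | VC []
  [2] addr=0x43 blk=4 s=0: MISS | VC []
  [3] addr=0x19b blk=25 s=1: L1-HIT | VC []
  [4] addr=0x19e blk=25 s=1: L1-HIT | VC []
  [5] addr=0x19a blk=25 s=1: L1-HIT | VC []
  [6] addr=0x46 blk=4 s=0: L1-HIT | VC []
  [7] addr=0x14c blk=20 s=0: MISS | VC [4]
  [8] addr=0x5f blk=5 s=1: MISS | VC [4, 25]
  [9] addr=0x9b blk=9 s=1: MISS | VC [4, 25, 5]
  [10] addr=0x59 blk=5 s=1: VC-HIT | VC [4, 25, 9]
  [11] addr=0x57 blk=5 s=1: L1-HIT | VC [4, 25, 9]
  [12] addr=0x9a blk=9 s=1: VC-HIT | VC [4, 25, 5]
  [13] addr=0x59 blk=5 s=1: VC-HIT | VC [4, 25, 9]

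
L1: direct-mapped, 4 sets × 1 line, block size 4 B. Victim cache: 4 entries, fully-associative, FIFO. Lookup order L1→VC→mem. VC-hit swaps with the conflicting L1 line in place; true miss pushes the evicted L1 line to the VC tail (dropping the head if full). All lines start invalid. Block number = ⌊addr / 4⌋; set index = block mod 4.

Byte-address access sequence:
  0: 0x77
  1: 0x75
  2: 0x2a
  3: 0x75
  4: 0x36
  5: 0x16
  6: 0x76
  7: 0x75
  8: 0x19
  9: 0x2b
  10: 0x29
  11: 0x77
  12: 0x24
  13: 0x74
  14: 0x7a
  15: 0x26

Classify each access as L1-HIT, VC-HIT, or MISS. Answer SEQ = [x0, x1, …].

SEQ = [MISS, L1-HIT, MISS, L1-HIT, MISS, MISS, VC-HIT, L1-HIT, MISS, VC-HIT, L1-HIT, L1-HIT, MISS, VC-HIT, MISS, VC-HIT]

0: 0x77 (blk 29, set 1) → MISS  vc=[]
1: 0x75 (blk 29, set 1) → L1-HIT  vc=[]
2: 0x2a (blk 10, set 2) → MISS  vc=[]
3: 0x75 (blk 29, set 1) → L1-HIT  vc=[]
4: 0x36 (blk 13, set 1) → MISS  vc=[29]
5: 0x16 (blk 5, set 1) → MISS  vc=[29, 13]
6: 0x76 (blk 29, set 1) → VC-HIT  vc=[5, 13]
7: 0x75 (blk 29, set 1) → L1-HIT  vc=[5, 13]
8: 0x19 (blk 6, set 2) → MISS  vc=[5, 13, 10]
9: 0x2b (blk 10, set 2) → VC-HIT  vc=[5, 13, 6]
10: 0x29 (blk 10, set 2) → L1-HIT  vc=[5, 13, 6]
11: 0x77 (blk 29, set 1) → L1-HIT  vc=[5, 13, 6]
12: 0x24 (blk 9, set 1) → MISS  vc=[5, 13, 6, 29]
13: 0x74 (blk 29, set 1) → VC-HIT  vc=[5, 13, 6, 9]
14: 0x7a (blk 30, set 2) → MISS  vc=[13, 6, 9, 10]
15: 0x26 (blk 9, set 1) → VC-HIT  vc=[13, 6, 29, 10]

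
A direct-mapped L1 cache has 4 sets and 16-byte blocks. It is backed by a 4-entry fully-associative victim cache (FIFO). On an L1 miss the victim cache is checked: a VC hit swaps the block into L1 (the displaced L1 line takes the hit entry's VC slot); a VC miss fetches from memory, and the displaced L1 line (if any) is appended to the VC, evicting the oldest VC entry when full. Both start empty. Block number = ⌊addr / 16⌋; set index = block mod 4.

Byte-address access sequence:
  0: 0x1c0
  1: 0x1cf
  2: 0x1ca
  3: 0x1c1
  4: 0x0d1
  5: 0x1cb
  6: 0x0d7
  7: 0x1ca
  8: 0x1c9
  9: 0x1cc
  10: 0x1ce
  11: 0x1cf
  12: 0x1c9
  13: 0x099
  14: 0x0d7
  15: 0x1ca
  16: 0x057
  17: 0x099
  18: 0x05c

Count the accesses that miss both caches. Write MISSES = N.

MISSES = 4

0: 0x1c0 (blk 28, set 0) → MISS  vc=[]
1: 0x1cf (blk 28, set 0) → L1-HIT  vc=[]
2: 0x1ca (blk 28, set 0) → L1-HIT  vc=[]
3: 0x1c1 (blk 28, set 0) → L1-HIT  vc=[]
4: 0xd1 (blk 13, set 1) → MISS  vc=[]
5: 0x1cb (blk 28, set 0) → L1-HIT  vc=[]
6: 0xd7 (blk 13, set 1) → L1-HIT  vc=[]
7: 0x1ca (blk 28, set 0) → L1-HIT  vc=[]
8: 0x1c9 (blk 28, set 0) → L1-HIT  vc=[]
9: 0x1cc (blk 28, set 0) → L1-HIT  vc=[]
10: 0x1ce (blk 28, set 0) → L1-HIT  vc=[]
11: 0x1cf (blk 28, set 0) → L1-HIT  vc=[]
12: 0x1c9 (blk 28, set 0) → L1-HIT  vc=[]
13: 0x99 (blk 9, set 1) → MISS  vc=[13]
14: 0xd7 (blk 13, set 1) → VC-HIT  vc=[9]
15: 0x1ca (blk 28, set 0) → L1-HIT  vc=[9]
16: 0x57 (blk 5, set 1) → MISS  vc=[9, 13]
17: 0x99 (blk 9, set 1) → VC-HIT  vc=[5, 13]
18: 0x5c (blk 5, set 1) → VC-HIT  vc=[9, 13]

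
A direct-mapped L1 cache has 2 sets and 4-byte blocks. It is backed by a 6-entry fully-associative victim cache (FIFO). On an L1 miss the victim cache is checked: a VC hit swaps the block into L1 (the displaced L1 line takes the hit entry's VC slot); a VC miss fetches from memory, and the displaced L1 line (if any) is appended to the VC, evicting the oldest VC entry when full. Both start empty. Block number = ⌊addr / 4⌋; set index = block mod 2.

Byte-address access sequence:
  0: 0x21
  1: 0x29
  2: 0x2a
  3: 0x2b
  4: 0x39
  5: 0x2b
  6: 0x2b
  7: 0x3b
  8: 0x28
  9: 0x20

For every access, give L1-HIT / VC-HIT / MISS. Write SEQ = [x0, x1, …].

#0 0x21→b8/s0 MISS; vc=[]
#1 0x29→b10/s0 MISS; vc=[8]
#2 0x2a→b10/s0 L1-HIT; vc=[8]
#3 0x2b→b10/s0 L1-HIT; vc=[8]
#4 0x39→b14/s0 MISS; vc=[8,10]
#5 0x2b→b10/s0 VC-HIT; vc=[8,14]
#6 0x2b→b10/s0 L1-HIT; vc=[8,14]
#7 0x3b→b14/s0 VC-HIT; vc=[8,10]
#8 0x28→b10/s0 VC-HIT; vc=[8,14]
#9 0x20→b8/s0 VC-HIT; vc=[10,14]

SEQ = [MISS, MISS, L1-HIT, L1-HIT, MISS, VC-HIT, L1-HIT, VC-HIT, VC-HIT, VC-HIT]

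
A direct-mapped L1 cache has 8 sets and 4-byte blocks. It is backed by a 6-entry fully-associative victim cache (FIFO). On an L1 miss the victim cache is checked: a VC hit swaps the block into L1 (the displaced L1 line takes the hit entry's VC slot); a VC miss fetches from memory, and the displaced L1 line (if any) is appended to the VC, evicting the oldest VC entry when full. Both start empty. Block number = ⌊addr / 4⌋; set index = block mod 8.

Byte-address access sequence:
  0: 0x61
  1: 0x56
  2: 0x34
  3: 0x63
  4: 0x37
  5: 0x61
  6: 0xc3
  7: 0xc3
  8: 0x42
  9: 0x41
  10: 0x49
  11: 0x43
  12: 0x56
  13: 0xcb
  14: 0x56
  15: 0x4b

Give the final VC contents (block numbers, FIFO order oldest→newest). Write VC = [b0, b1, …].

0: 0x61 (blk 24, set 0) → MISS  vc=[]
1: 0x56 (blk 21, set 5) → MISS  vc=[]
2: 0x34 (blk 13, set 5) → MISS  vc=[21]
3: 0x63 (blk 24, set 0) → L1-HIT  vc=[21]
4: 0x37 (blk 13, set 5) → L1-HIT  vc=[21]
5: 0x61 (blk 24, set 0) → L1-HIT  vc=[21]
6: 0xc3 (blk 48, set 0) → MISS  vc=[21, 24]
7: 0xc3 (blk 48, set 0) → L1-HIT  vc=[21, 24]
8: 0x42 (blk 16, set 0) → MISS  vc=[21, 24, 48]
9: 0x41 (blk 16, set 0) → L1-HIT  vc=[21, 24, 48]
10: 0x49 (blk 18, set 2) → MISS  vc=[21, 24, 48]
11: 0x43 (blk 16, set 0) → L1-HIT  vc=[21, 24, 48]
12: 0x56 (blk 21, set 5) → VC-HIT  vc=[13, 24, 48]
13: 0xcb (blk 50, set 2) → MISS  vc=[13, 24, 48, 18]
14: 0x56 (blk 21, set 5) → L1-HIT  vc=[13, 24, 48, 18]
15: 0x4b (blk 18, set 2) → VC-HIT  vc=[13, 24, 48, 50]

VC = [13, 24, 48, 50]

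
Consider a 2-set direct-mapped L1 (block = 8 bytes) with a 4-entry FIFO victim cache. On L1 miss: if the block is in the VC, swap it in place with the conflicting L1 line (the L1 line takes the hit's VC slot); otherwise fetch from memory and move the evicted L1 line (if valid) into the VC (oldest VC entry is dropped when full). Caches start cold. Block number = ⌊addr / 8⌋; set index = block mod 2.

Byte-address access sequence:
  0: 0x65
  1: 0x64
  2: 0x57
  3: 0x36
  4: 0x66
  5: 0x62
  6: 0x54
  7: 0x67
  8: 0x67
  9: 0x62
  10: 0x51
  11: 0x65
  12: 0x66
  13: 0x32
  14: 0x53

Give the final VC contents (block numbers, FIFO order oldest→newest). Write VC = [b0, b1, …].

VC = [12, 6]

#0 0x65→b12/s0 MISS; vc=[]
#1 0x64→b12/s0 L1-HIT; vc=[]
#2 0x57→b10/s0 MISS; vc=[12]
#3 0x36→b6/s0 MISS; vc=[12,10]
#4 0x66→b12/s0 VC-HIT; vc=[6,10]
#5 0x62→b12/s0 L1-HIT; vc=[6,10]
#6 0x54→b10/s0 VC-HIT; vc=[6,12]
#7 0x67→b12/s0 VC-HIT; vc=[6,10]
#8 0x67→b12/s0 L1-HIT; vc=[6,10]
#9 0x62→b12/s0 L1-HIT; vc=[6,10]
#10 0x51→b10/s0 VC-HIT; vc=[6,12]
#11 0x65→b12/s0 VC-HIT; vc=[6,10]
#12 0x66→b12/s0 L1-HIT; vc=[6,10]
#13 0x32→b6/s0 VC-HIT; vc=[12,10]
#14 0x53→b10/s0 VC-HIT; vc=[12,6]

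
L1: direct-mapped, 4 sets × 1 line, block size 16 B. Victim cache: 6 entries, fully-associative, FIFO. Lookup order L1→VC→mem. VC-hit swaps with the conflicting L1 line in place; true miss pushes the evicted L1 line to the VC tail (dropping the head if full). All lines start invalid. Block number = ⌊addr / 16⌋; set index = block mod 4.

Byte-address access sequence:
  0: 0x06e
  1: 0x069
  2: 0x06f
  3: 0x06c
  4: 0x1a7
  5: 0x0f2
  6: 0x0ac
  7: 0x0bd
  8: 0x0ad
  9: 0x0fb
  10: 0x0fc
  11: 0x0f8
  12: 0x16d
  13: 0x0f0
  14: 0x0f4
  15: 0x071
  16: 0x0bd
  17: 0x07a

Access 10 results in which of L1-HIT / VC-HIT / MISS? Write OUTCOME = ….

0: 0x6e (blk 6, set 2) → MISS  vc=[]
1: 0x69 (blk 6, set 2) → L1-HIT  vc=[]
2: 0x6f (blk 6, set 2) → L1-HIT  vc=[]
3: 0x6c (blk 6, set 2) → L1-HIT  vc=[]
4: 0x1a7 (blk 26, set 2) → MISS  vc=[6]
5: 0xf2 (blk 15, set 3) → MISS  vc=[6]
6: 0xac (blk 10, set 2) → MISS  vc=[6, 26]
7: 0xbd (blk 11, set 3) → MISS  vc=[6, 26, 15]
8: 0xad (blk 10, set 2) → L1-HIT  vc=[6, 26, 15]
9: 0xfb (blk 15, set 3) → VC-HIT  vc=[6, 26, 11]
10: 0xfc (blk 15, set 3) → L1-HIT  vc=[6, 26, 11]
11: 0xf8 (blk 15, set 3) → L1-HIT  vc=[6, 26, 11]
12: 0x16d (blk 22, set 2) → MISS  vc=[6, 26, 11, 10]
13: 0xf0 (blk 15, set 3) → L1-HIT  vc=[6, 26, 11, 10]
14: 0xf4 (blk 15, set 3) → L1-HIT  vc=[6, 26, 11, 10]
15: 0x71 (blk 7, set 3) → MISS  vc=[6, 26, 11, 10, 15]
16: 0xbd (blk 11, set 3) → VC-HIT  vc=[6, 26, 7, 10, 15]
17: 0x7a (blk 7, set 3) → VC-HIT  vc=[6, 26, 11, 10, 15]

OUTCOME = L1-HIT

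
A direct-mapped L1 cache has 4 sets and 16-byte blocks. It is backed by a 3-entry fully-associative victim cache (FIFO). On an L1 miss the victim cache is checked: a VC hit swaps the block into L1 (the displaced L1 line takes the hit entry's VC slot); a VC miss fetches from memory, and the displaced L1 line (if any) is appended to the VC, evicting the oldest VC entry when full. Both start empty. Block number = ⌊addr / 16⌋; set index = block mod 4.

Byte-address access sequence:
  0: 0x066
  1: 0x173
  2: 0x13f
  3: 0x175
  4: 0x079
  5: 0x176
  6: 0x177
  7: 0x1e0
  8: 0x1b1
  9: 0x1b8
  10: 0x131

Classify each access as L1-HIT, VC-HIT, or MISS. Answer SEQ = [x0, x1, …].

#0 0x66→b6/s2 MISS; vc=[]
#1 0x173→b23/s3 MISS; vc=[]
#2 0x13f→b19/s3 MISS; vc=[23]
#3 0x175→b23/s3 VC-HIT; vc=[19]
#4 0x79→b7/s3 MISS; vc=[19,23]
#5 0x176→b23/s3 VC-HIT; vc=[19,7]
#6 0x177→b23/s3 L1-HIT; vc=[19,7]
#7 0x1e0→b30/s2 MISS; vc=[19,7,6]
#8 0x1b1→b27/s3 MISS; vc=[7,6,23]
#9 0x1b8→b27/s3 L1-HIT; vc=[7,6,23]
#10 0x131→b19/s3 MISS; vc=[6,23,27]

SEQ = [MISS, MISS, MISS, VC-HIT, MISS, VC-HIT, L1-HIT, MISS, MISS, L1-HIT, MISS]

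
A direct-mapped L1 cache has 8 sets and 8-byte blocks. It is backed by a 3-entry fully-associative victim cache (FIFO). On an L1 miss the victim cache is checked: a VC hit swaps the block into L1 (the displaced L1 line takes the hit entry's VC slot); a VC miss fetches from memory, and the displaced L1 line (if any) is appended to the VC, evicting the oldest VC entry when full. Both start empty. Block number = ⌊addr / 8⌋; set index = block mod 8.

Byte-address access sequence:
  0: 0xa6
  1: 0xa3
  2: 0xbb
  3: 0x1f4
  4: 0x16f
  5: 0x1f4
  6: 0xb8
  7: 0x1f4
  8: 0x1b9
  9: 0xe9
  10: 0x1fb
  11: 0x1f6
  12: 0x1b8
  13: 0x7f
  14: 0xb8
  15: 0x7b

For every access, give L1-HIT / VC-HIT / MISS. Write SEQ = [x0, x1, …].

  [0] addr=0xa6 blk=20 s=4: MISS | VC []
  [1] addr=0xa3 blk=20 s=4: L1-HIT | VC []
  [2] addr=0xbb blk=23 s=7: MISS | VC []
  [3] addr=0x1f4 blk=62 s=6: MISS | VC []
  [4] addr=0x16f blk=45 s=5: MISS | VC []
  [5] addr=0x1f4 blk=62 s=6: L1-HIT | VC []
  [6] addr=0xb8 blk=23 s=7: L1-HIT | VC []
  [7] addr=0x1f4 blk=62 s=6: L1-HIT | VC []
  [8] addr=0x1b9 blk=55 s=7: MISS | VC [23]
  [9] addr=0xe9 blk=29 s=5: MISS | VC [23, 45]
  [10] addr=0x1fb blk=63 s=7: MISS | VC [23, 45, 55]
  [11] addr=0x1f6 blk=62 s=6: L1-HIT | VC [23, 45, 55]
  [12] addr=0x1b8 blk=55 s=7: VC-HIT | VC [23, 45, 63]
  [13] addr=0x7f blk=15 s=7: MISS | VC [45, 63, 55]
  [14] addr=0xb8 blk=23 s=7: MISS | VC [63, 55, 15]
  [15] addr=0x7b blk=15 s=7: VC-HIT | VC [63, 55, 23]

SEQ = [MISS, L1-HIT, MISS, MISS, MISS, L1-HIT, L1-HIT, L1-HIT, MISS, MISS, MISS, L1-HIT, VC-HIT, MISS, MISS, VC-HIT]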